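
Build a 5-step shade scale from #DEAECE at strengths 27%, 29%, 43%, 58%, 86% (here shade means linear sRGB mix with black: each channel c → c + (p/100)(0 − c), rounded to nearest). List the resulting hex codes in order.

#A27F96, #9E7C92, #7F6375, #5D4957, #1F181D

#DEAECE is rgb(222, 174, 206).
27%: (222 − 59.94 = 162.06→162, 174 − 46.98 = 127.02→127, 206 − 55.62 = 150.38→150) → #A27F96
29%: (222 − 64.38 = 157.62→158, 174 − 50.46 = 123.54→124, 206 − 59.74 = 146.26→146) → #9E7C92
43%: (222 − 95.46 = 126.54→127, 174 − 74.82 = 99.18→99, 206 − 88.58 = 117.42→117) → #7F6375
58%: (222 − 128.76 = 93.24→93, 174 − 100.92 = 73.08→73, 206 − 119.48 = 86.52→87) → #5D4957
86%: (222 − 190.92 = 31.08→31, 174 − 149.64 = 24.36→24, 206 − 177.16 = 28.84→29) → #1F181D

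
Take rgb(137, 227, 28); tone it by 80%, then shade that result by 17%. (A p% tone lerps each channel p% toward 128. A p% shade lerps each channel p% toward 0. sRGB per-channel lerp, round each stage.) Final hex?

#6c7b5a

An 80% tone moves each channel 80% toward 128:
  R: 137 + 0.8×(128−137) = 137 − 7.2 = 129.8 → 130
  G: 227 − 79.2 = 147.8 → 148
  B: 28 + 0.8×(128−28) = 28 + 80 = 108 → 108
After the tone: rgb(130, 148, 108) = #82946c.
Lerp each channel 17% toward 0:
  R: 130 + 0.17×(0−130) = 130 − 22.1 = 107.9 → 108
  G: 148 + 0.17×(0−148) = 148 − 25.16 = 122.84 → 123
  B: 108 + 0.17×(0−108) = 108 − 18.36 = 89.64 → 90
rgb(108, 123, 90) = #6c7b5a.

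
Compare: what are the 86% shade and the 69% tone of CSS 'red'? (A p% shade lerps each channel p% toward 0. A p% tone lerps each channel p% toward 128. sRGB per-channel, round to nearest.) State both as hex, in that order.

CSS red is rgb(255, 0, 0).
86% shade:
  R: 255 + 0.86×(0−255) = 255 − 219.3 = 35.7 → 36
  G: 0 + 0.86×(0−0) = 0 + 0 = 0 → 0
  B: 0 + 0.86×(0−0) = 0 + 0 = 0 → 0
  → #240000
69% tone:
  R: 255 + 0.69×(128−255) = 255 − 87.63 = 167.37 → 167
  G: 0 + 88.32 = 88.32 → 88
  B: 0 + 0.69×(128−0) = 0 + 88.32 = 88.32 → 88
  → #a75858

#240000, #a75858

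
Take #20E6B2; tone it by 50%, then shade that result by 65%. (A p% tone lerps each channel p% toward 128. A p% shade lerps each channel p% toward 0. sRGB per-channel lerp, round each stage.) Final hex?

#20E6B2 is rgb(32, 230, 178).
Per channel, c → c + 0.5(128 − c):
  R: 32 + 48 = 80 → 80
  G: 230 − 51 = 179 → 179
  B: 178 + 0.5×(128−178) = 178 − 25 = 153 → 153
After the tone: rgb(80, 179, 153) = #50B399.
Per channel, c → c + 0.65(0 − c):
  R: 80 − 52 = 28 → 28
  G: 179 + 0.65×(0−179) = 179 − 116.35 = 62.65 → 63
  B: 153 − 99.45 = 53.55 → 54
rgb(28, 63, 54) = #1C3F36.

#1C3F36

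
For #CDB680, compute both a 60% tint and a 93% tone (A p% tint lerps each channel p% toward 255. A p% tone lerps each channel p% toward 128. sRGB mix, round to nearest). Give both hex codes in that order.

#CDB680 is rgb(205, 182, 128).
60% tint:
  R: 205 + 0.6×(255−205) = 205 + 30 = 235 → 235
  G: 182 + 0.6×(255−182) = 182 + 43.8 = 225.8 → 226
  B: 128 + 76.2 = 204.2 → 204
  → #EBE2CC
93% tone:
  R: 205 + 0.93×(128−205) = 205 − 71.61 = 133.39 → 133
  G: 182 − 50.22 = 131.78 → 132
  B: 128 + 0 = 128 → 128
  → #858480

#EBE2CC, #858480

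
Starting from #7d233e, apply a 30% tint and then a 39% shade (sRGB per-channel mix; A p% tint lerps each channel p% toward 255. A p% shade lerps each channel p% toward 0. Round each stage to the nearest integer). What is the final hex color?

#7d233e is rgb(125, 35, 62).
Lerp each channel 30% toward 255:
  R: 125 + 39 = 164 → 164
  G: 35 + 0.3×(255−35) = 35 + 66 = 101 → 101
  B: 62 + 0.3×(255−62) = 62 + 57.9 = 119.9 → 120
After the tint: rgb(164, 101, 120) = #a46578.
Per channel, c → c + 0.39(0 − c):
  R: 164 − 63.96 = 100.04 → 100
  G: 101 + 0.39×(0−101) = 101 − 39.39 = 61.61 → 62
  B: 120 + 0.39×(0−120) = 120 − 46.8 = 73.2 → 73
rgb(100, 62, 73) = #643e49.

#643e49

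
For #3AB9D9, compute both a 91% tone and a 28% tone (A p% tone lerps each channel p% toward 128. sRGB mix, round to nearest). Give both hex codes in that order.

#7A8588, #4EA9C0

#3AB9D9 is rgb(58, 185, 217).
91% tone:
  R: 58 + 0.91×(128−58) = 58 + 63.7 = 121.7 → 122
  G: 185 − 51.87 = 133.13 → 133
  B: 217 − 80.99 = 136.01 → 136
  → #7A8588
28% tone:
  R: 58 + 19.6 = 77.6 → 78
  G: 185 − 15.96 = 169.04 → 169
  B: 217 + 0.28×(128−217) = 217 − 24.92 = 192.08 → 192
  → #4EA9C0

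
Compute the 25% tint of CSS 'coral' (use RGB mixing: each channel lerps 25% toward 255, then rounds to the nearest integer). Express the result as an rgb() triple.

rgb(255, 159, 124)

CSS coral is rgb(255, 127, 80).
Per channel, c → c + 0.25(255 − c):
  R: 255 + 0.25×(255−255) = 255 + 0 = 255 → 255
  G: 127 + 0.25×(255−127) = 127 + 32 = 159 → 159
  B: 80 + 43.75 = 123.75 → 124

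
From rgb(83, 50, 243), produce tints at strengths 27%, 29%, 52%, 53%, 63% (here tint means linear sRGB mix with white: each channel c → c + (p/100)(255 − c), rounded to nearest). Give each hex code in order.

27%: (83 + 46.44 = 129.44→129, 50 + 55.35 = 105.35→105, 243 + 3.24 = 246.24→246) → #8169f6
29%: (83 + 49.88 = 132.88→133, 50 + 59.45 = 109.45→109, 243 + 3.48 = 246.48→246) → #856df6
52%: (83 + 89.44 = 172.44→172, 50 + 106.6 = 156.6→157, 243 + 6.24 = 249.24→249) → #ac9df9
53%: (83 + 91.16 = 174.16→174, 50 + 108.65 = 158.65→159, 243 + 6.36 = 249.36→249) → #ae9ff9
63%: (83 + 108.36 = 191.36→191, 50 + 129.15 = 179.15→179, 243 + 7.56 = 250.56→251) → #bfb3fb

#8169f6, #856df6, #ac9df9, #ae9ff9, #bfb3fb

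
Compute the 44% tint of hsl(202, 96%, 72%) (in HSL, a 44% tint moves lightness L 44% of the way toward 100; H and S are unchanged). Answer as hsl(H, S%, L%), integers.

hsl(202, 96%, 84%)

L moves 44% from 72 toward 100: 72 + 12.32 = 84.32 → 84.
H and S are unchanged.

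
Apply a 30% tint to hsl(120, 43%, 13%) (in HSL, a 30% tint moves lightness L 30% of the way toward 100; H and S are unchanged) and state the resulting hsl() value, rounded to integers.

hsl(120, 43%, 39%)

L moves 30% from 13 toward 100: 13 + 26.1 = 39.1 → 39.
H and S are unchanged.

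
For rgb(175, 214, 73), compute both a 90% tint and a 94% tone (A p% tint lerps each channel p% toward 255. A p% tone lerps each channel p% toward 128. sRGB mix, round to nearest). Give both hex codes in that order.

90% tint:
  R: 175 + 0.9×(255−175) = 175 + 72 = 247 → 247
  G: 214 + 36.9 = 250.9 → 251
  B: 73 + 163.8 = 236.8 → 237
  → #f7fbed
94% tone:
  R: 175 + 0.94×(128−175) = 175 − 44.18 = 130.82 → 131
  G: 214 − 80.84 = 133.16 → 133
  B: 73 + 0.94×(128−73) = 73 + 51.7 = 124.7 → 125
  → #83857d

#f7fbed, #83857d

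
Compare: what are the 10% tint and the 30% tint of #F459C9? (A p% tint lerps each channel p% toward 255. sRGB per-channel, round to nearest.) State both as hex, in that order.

#F459C9 is rgb(244, 89, 201).
10% tint:
  R: 244 + 1.1 = 245.1 → 245
  G: 89 + 0.1×(255−89) = 89 + 16.6 = 105.6 → 106
  B: 201 + 0.1×(255−201) = 201 + 5.4 = 206.4 → 206
  → #F56ACE
30% tint:
  R: 244 + 0.3×(255−244) = 244 + 3.3 = 247.3 → 247
  G: 89 + 0.3×(255−89) = 89 + 49.8 = 138.8 → 139
  B: 201 + 0.3×(255−201) = 201 + 16.2 = 217.2 → 217
  → #F78BD9

#F56ACE, #F78BD9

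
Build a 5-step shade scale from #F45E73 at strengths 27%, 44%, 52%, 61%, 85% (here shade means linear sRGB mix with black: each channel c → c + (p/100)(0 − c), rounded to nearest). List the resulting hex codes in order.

#F45E73 is rgb(244, 94, 115).
27%: (244 − 65.88 = 178.12→178, 94 − 25.38 = 68.62→69, 115 − 31.05 = 83.95→84) → #B24554
44%: (244 − 107.36 = 136.64→137, 94 − 41.36 = 52.64→53, 115 − 50.6 = 64.4→64) → #893540
52%: (244 − 126.88 = 117.12→117, 94 − 48.88 = 45.12→45, 115 − 59.8 = 55.2→55) → #752D37
61%: (244 − 148.84 = 95.16→95, 94 − 57.34 = 36.66→37, 115 − 70.15 = 44.85→45) → #5F252D
85%: (244 − 207.4 = 36.6→37, 94 − 79.9 = 14.1→14, 115 − 97.75 = 17.25→17) → #250E11

#B24554, #893540, #752D37, #5F252D, #250E11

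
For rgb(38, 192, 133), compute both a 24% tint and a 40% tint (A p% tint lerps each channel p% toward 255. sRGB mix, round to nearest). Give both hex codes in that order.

#5ACFA2, #7DD9B6

24% tint:
  R: 38 + 0.24×(255−38) = 38 + 52.08 = 90.08 → 90
  G: 192 + 15.12 = 207.12 → 207
  B: 133 + 29.28 = 162.28 → 162
  → #5ACFA2
40% tint:
  R: 38 + 0.4×(255−38) = 38 + 86.8 = 124.8 → 125
  G: 192 + 0.4×(255−192) = 192 + 25.2 = 217.2 → 217
  B: 133 + 0.4×(255−133) = 133 + 48.8 = 181.8 → 182
  → #7DD9B6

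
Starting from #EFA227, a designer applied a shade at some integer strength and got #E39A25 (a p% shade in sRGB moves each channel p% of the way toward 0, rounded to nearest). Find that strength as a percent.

5%

#EFA227 is rgb(239, 162, 39); #E39A25 is rgb(227, 154, 37).
On the R channel (widest range): 227 ≈ 239 + (p/100)(0 − 239), so p ≈ 100×(227 − 239)/(0 − 239) = -1200/-239 = 5.02.
p = 5 reproduces all three channels after rounding.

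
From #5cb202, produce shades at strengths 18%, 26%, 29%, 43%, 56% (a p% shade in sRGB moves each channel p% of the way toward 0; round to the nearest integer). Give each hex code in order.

#5cb202 is rgb(92, 178, 2).
18%: (92 − 16.56 = 75.44→75, 178 − 32.04 = 145.96→146, 2→2) → #4b9202
26%: (92 − 23.92 = 68.08→68, 178 − 46.28 = 131.72→132, 2 − 0.52 = 1.48→1) → #448401
29%: (92 − 26.68 = 65.32→65, 178 − 51.62 = 126.38→126, 2 − 0.58 = 1.42→1) → #417e01
43%: (92 − 39.56 = 52.44→52, 178 − 76.54 = 101.46→101, 2 − 0.86 = 1.14→1) → #346501
56%: (92 − 51.52 = 40.48→40, 178 − 99.68 = 78.32→78, 2 − 1.12 = 0.88→1) → #284e01

#4b9202, #448401, #417e01, #346501, #284e01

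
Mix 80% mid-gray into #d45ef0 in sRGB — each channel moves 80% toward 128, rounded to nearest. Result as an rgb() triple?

rgb(145, 121, 150)

#d45ef0 is rgb(212, 94, 240).
Lerp each channel 80% toward 128:
  R: 212 − 67.2 = 144.8 → 145
  G: 94 + 0.8×(128−94) = 94 + 27.2 = 121.2 → 121
  B: 240 − 89.6 = 150.4 → 150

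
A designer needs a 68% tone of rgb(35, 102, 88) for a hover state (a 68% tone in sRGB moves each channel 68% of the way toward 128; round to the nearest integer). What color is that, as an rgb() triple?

rgb(98, 120, 115)

Lerp each channel 68% toward 128:
  R: 35 + 63.24 = 98.24 → 98
  G: 102 + 17.68 = 119.68 → 120
  B: 88 + 0.68×(128−88) = 88 + 27.2 = 115.2 → 115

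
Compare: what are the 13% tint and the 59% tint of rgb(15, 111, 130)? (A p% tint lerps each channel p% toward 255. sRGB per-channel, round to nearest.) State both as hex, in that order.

#2e8292, #9dc4cc

13% tint:
  R: 15 + 31.2 = 46.2 → 46
  G: 111 + 0.13×(255−111) = 111 + 18.72 = 129.72 → 130
  B: 130 + 0.13×(255−130) = 130 + 16.25 = 146.25 → 146
  → #2e8292
59% tint:
  R: 15 + 0.59×(255−15) = 15 + 141.6 = 156.6 → 157
  G: 111 + 0.59×(255−111) = 111 + 84.96 = 195.96 → 196
  B: 130 + 73.75 = 203.75 → 204
  → #9dc4cc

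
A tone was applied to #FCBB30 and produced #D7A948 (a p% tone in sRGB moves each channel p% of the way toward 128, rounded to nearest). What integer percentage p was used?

30%

#FCBB30 is rgb(252, 187, 48); #D7A948 is rgb(215, 169, 72).
On the R channel (widest range): 215 ≈ 252 + (p/100)(128 − 252), so p ≈ 100×(215 − 252)/(128 − 252) = -3700/-124 = 29.84.
p = 30 reproduces all three channels after rounding.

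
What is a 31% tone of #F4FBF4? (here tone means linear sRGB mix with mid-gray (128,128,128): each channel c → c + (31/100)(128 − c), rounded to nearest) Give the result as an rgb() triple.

#F4FBF4 is rgb(244, 251, 244).
A 31% tone moves each channel 31% toward 128:
  R: 244 − 35.96 = 208.04 → 208
  G: 251 + 0.31×(128−251) = 251 − 38.13 = 212.87 → 213
  B: 244 + 0.31×(128−244) = 244 − 35.96 = 208.04 → 208

rgb(208, 213, 208)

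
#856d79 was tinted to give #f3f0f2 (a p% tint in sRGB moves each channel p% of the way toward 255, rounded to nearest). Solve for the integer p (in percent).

#856d79 is rgb(133, 109, 121); #f3f0f2 is rgb(243, 240, 242).
On the G channel (widest range): 240 ≈ 109 + (p/100)(255 − 109), so p ≈ 100×(240 − 109)/(255 − 109) = 13100/146 = 89.73.
p = 90 reproduces all three channels after rounding.

90%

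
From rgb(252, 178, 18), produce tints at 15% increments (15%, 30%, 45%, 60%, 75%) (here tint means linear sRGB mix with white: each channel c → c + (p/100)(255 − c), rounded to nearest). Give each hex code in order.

15%: (252→252, 178 + 11.55 = 189.55→190, 18 + 35.55 = 53.55→54) → #fcbe36
30%: (252 + 0.9 = 252.9→253, 178 + 23.1 = 201.1→201, 18 + 71.1 = 89.1→89) → #fdc959
45%: (252 + 1.35 = 253.35→253, 178 + 34.65 = 212.65→213, 18 + 106.65 = 124.65→125) → #fdd57d
60%: (252 + 1.8 = 253.8→254, 178 + 46.2 = 224.2→224, 18 + 142.2 = 160.2→160) → #fee0a0
75%: (252 + 2.25 = 254.25→254, 178 + 57.75 = 235.75→236, 18 + 177.75 = 195.75→196) → #feecc4

#fcbe36, #fdc959, #fdd57d, #fee0a0, #feecc4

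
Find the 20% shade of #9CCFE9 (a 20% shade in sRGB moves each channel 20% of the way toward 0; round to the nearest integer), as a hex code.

#7DA6BA

#9CCFE9 is rgb(156, 207, 233).
A 20% shade moves each channel 20% toward 0:
  R: 156 + 0.2×(0−156) = 156 − 31.2 = 124.8 → 125
  G: 207 + 0.2×(0−207) = 207 − 41.4 = 165.6 → 166
  B: 233 + 0.2×(0−233) = 233 − 46.6 = 186.4 → 186
rgb(125, 166, 186) = #7DA6BA.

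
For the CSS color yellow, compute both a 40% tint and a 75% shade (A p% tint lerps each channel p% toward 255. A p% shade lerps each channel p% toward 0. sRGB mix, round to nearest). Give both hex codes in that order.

#ffff66, #404000

CSS yellow is rgb(255, 255, 0).
40% tint:
  R: 255 + 0 = 255 → 255
  G: 255 + 0 = 255 → 255
  B: 0 + 0.4×(255−0) = 0 + 102 = 102 → 102
  → #ffff66
75% shade:
  R: 255 + 0.75×(0−255) = 255 − 191.25 = 63.75 → 64
  G: 255 + 0.75×(0−255) = 255 − 191.25 = 63.75 → 64
  B: 0 + 0.75×(0−0) = 0 + 0 = 0 → 0
  → #404000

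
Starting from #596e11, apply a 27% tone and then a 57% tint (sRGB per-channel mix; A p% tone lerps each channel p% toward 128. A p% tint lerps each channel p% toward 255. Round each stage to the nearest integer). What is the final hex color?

#bcc3a6

#596e11 is rgb(89, 110, 17).
Per channel, c → c + 0.27(128 − c):
  R: 89 + 0.27×(128−89) = 89 + 10.53 = 99.53 → 100
  G: 110 + 4.86 = 114.86 → 115
  B: 17 + 29.97 = 46.97 → 47
After the tone: rgb(100, 115, 47) = #64732f.
A 57% tint moves each channel 57% toward 255:
  R: 100 + 88.35 = 188.35 → 188
  G: 115 + 0.57×(255−115) = 115 + 79.8 = 194.8 → 195
  B: 47 + 0.57×(255−47) = 47 + 118.56 = 165.56 → 166
rgb(188, 195, 166) = #bcc3a6.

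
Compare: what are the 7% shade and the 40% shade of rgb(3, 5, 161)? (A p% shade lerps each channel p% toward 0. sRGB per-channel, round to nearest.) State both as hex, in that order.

#030596, #020361

7% shade:
  R: 3 + 0.07×(0−3) = 3 − 0.21 = 2.79 → 3
  G: 5 − 0.35 = 4.65 → 5
  B: 161 − 11.27 = 149.73 → 150
  → #030596
40% shade:
  R: 3 − 1.2 = 1.8 → 2
  G: 5 − 2 = 3 → 3
  B: 161 + 0.4×(0−161) = 161 − 64.4 = 96.6 → 97
  → #020361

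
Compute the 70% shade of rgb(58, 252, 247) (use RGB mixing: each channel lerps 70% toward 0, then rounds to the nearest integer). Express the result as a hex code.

#114c4a

A 70% shade moves each channel 70% toward 0:
  R: 58 − 40.6 = 17.4 → 17
  G: 252 + 0.7×(0−252) = 252 − 176.4 = 75.6 → 76
  B: 247 + 0.7×(0−247) = 247 − 172.9 = 74.1 → 74
rgb(17, 76, 74) = #114c4a.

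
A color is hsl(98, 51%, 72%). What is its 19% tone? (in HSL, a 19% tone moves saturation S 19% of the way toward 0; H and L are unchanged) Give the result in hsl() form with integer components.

S moves 19% from 51 toward 0: 51 − 9.69 = 41.31 → 41.
H and L are unchanged.

hsl(98, 41%, 72%)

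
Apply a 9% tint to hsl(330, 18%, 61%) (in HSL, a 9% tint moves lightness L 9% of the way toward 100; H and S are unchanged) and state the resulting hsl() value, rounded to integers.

L moves 9% from 61 toward 100: 61 + 3.51 = 64.51 → 65.
H and S are unchanged.

hsl(330, 18%, 65%)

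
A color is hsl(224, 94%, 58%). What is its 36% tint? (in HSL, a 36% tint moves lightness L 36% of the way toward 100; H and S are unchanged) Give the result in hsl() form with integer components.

hsl(224, 94%, 73%)

L moves 36% from 58 toward 100: 58 + 15.12 = 73.12 → 73.
H and S are unchanged.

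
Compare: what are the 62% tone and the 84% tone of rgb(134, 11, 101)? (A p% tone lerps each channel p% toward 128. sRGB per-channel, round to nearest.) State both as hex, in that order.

#825476, #816D7C

62% tone:
  R: 134 − 3.72 = 130.28 → 130
  G: 11 + 72.54 = 83.54 → 84
  B: 101 + 0.62×(128−101) = 101 + 16.74 = 117.74 → 118
  → #825476
84% tone:
  R: 134 − 5.04 = 128.96 → 129
  G: 11 + 0.84×(128−11) = 11 + 98.28 = 109.28 → 109
  B: 101 + 0.84×(128−101) = 101 + 22.68 = 123.68 → 124
  → #816D7C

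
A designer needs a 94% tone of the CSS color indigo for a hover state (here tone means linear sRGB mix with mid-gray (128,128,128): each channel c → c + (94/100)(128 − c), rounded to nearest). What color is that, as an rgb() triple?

CSS indigo is rgb(75, 0, 130).
Per channel, c → c + 0.94(128 − c):
  R: 75 + 49.82 = 124.82 → 125
  G: 0 + 120.32 = 120.32 → 120
  B: 130 + 0.94×(128−130) = 130 − 1.88 = 128.12 → 128

rgb(125, 120, 128)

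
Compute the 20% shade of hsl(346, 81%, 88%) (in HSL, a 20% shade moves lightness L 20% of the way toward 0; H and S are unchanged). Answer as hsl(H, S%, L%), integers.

hsl(346, 81%, 70%)

L moves 20% from 88 toward 0: 88 − 17.6 = 70.4 → 70.
H and S are unchanged.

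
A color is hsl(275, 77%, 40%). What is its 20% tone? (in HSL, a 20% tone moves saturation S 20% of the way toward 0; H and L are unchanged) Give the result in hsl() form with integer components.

S moves 20% from 77 toward 0: 77 − 15.4 = 61.6 → 62.
H and L are unchanged.

hsl(275, 62%, 40%)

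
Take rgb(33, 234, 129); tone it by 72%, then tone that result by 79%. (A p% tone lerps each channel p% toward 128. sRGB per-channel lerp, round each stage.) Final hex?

A 72% tone moves each channel 72% toward 128:
  R: 33 + 68.4 = 101.4 → 101
  G: 234 + 0.72×(128−234) = 234 − 76.32 = 157.68 → 158
  B: 129 + 0.72×(128−129) = 129 − 0.72 = 128.28 → 128
After the tone: rgb(101, 158, 128) = #659E80.
Per channel, c → c + 0.79(128 − c):
  R: 101 + 0.79×(128−101) = 101 + 21.33 = 122.33 → 122
  G: 158 + 0.79×(128−158) = 158 − 23.7 = 134.3 → 134
  B: 128 + 0.79×(128−128) = 128 + 0 = 128 → 128
rgb(122, 134, 128) = #7A8680.

#7A8680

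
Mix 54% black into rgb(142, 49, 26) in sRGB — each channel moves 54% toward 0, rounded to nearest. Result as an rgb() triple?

Per channel, c → c + 0.54(0 − c):
  R: 142 − 76.68 = 65.32 → 65
  G: 49 + 0.54×(0−49) = 49 − 26.46 = 22.54 → 23
  B: 26 + 0.54×(0−26) = 26 − 14.04 = 11.96 → 12

rgb(65, 23, 12)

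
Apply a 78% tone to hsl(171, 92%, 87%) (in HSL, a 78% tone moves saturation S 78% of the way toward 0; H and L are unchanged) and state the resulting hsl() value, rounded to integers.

hsl(171, 20%, 87%)

S moves 78% from 92 toward 0: 92 − 71.76 = 20.24 → 20.
H and L are unchanged.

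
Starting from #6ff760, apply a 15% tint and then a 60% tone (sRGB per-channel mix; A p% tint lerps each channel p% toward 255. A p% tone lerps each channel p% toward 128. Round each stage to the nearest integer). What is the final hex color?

#82b07d

#6ff760 is rgb(111, 247, 96).
Per channel, c → c + 0.15(255 − c):
  R: 111 + 0.15×(255−111) = 111 + 21.6 = 132.6 → 133
  G: 247 + 0.15×(255−247) = 247 + 1.2 = 248.2 → 248
  B: 96 + 23.85 = 119.85 → 120
After the tint: rgb(133, 248, 120) = #85f878.
A 60% tone moves each channel 60% toward 128:
  R: 133 − 3 = 130 → 130
  G: 248 − 72 = 176 → 176
  B: 120 + 4.8 = 124.8 → 125
rgb(130, 176, 125) = #82b07d.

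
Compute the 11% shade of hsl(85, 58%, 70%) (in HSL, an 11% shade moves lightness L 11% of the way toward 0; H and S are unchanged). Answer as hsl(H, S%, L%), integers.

L moves 11% from 70 toward 0: 70 − 7.7 = 62.3 → 62.
H and S are unchanged.

hsl(85, 58%, 62%)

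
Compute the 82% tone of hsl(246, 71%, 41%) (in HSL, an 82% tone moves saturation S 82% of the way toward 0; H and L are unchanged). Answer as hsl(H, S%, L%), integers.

S moves 82% from 71 toward 0: 71 − 58.22 = 12.78 → 13.
H and L are unchanged.

hsl(246, 13%, 41%)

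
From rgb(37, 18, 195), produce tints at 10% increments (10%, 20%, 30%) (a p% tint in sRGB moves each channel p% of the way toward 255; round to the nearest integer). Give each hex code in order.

#3B2AC9, #5141CF, #6659D5

10%: (37 + 21.8 = 58.8→59, 18 + 23.7 = 41.7→42, 195 + 6 = 201→201) → #3B2AC9
20%: (37 + 43.6 = 80.6→81, 18 + 47.4 = 65.4→65, 195 + 12 = 207→207) → #5141CF
30%: (37 + 65.4 = 102.4→102, 18 + 71.1 = 89.1→89, 195 + 18 = 213→213) → #6659D5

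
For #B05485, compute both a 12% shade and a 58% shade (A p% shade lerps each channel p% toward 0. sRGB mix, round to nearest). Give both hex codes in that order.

#9B4A75, #4A2338

#B05485 is rgb(176, 84, 133).
12% shade:
  R: 176 + 0.12×(0−176) = 176 − 21.12 = 154.88 → 155
  G: 84 + 0.12×(0−84) = 84 − 10.08 = 73.92 → 74
  B: 133 + 0.12×(0−133) = 133 − 15.96 = 117.04 → 117
  → #9B4A75
58% shade:
  R: 176 + 0.58×(0−176) = 176 − 102.08 = 73.92 → 74
  G: 84 − 48.72 = 35.28 → 35
  B: 133 + 0.58×(0−133) = 133 − 77.14 = 55.86 → 56
  → #4A2338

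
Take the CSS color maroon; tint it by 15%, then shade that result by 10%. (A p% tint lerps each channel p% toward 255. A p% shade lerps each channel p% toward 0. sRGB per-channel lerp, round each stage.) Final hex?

#842222

CSS maroon is rgb(128, 0, 0).
Lerp each channel 15% toward 255:
  R: 128 + 19.05 = 147.05 → 147
  G: 0 + 38.25 = 38.25 → 38
  B: 0 + 0.15×(255−0) = 0 + 38.25 = 38.25 → 38
After the tint: rgb(147, 38, 38) = #932626.
A 10% shade moves each channel 10% toward 0:
  R: 147 − 14.7 = 132.3 → 132
  G: 38 − 3.8 = 34.2 → 34
  B: 38 − 3.8 = 34.2 → 34
rgb(132, 34, 34) = #842222.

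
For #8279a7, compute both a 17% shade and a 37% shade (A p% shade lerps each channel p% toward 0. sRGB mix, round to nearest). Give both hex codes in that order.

#6c648b, #524c69

#8279a7 is rgb(130, 121, 167).
17% shade:
  R: 130 − 22.1 = 107.9 → 108
  G: 121 + 0.17×(0−121) = 121 − 20.57 = 100.43 → 100
  B: 167 + 0.17×(0−167) = 167 − 28.39 = 138.61 → 139
  → #6c648b
37% shade:
  R: 130 + 0.37×(0−130) = 130 − 48.1 = 81.9 → 82
  G: 121 − 44.77 = 76.23 → 76
  B: 167 − 61.79 = 105.21 → 105
  → #524c69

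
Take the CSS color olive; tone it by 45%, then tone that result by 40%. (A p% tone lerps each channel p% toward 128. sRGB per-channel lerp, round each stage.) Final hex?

#808056

CSS olive is rgb(128, 128, 0).
A 45% tone moves each channel 45% toward 128:
  R: 128 + 0.45×(128−128) = 128 + 0 = 128 → 128
  G: 128 + 0 = 128 → 128
  B: 0 + 0.45×(128−0) = 0 + 57.6 = 57.6 → 58
After the tone: rgb(128, 128, 58) = #80803a.
Per channel, c → c + 0.4(128 − c):
  R: 128 + 0 = 128 → 128
  G: 128 + 0 = 128 → 128
  B: 58 + 0.4×(128−58) = 58 + 28 = 86 → 86
rgb(128, 128, 86) = #808056.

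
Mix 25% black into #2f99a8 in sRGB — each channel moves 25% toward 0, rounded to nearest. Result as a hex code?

#23737e

#2f99a8 is rgb(47, 153, 168).
A 25% shade moves each channel 25% toward 0:
  R: 47 + 0.25×(0−47) = 47 − 11.75 = 35.25 → 35
  G: 153 − 38.25 = 114.75 → 115
  B: 168 + 0.25×(0−168) = 168 − 42 = 126 → 126
rgb(35, 115, 126) = #23737e.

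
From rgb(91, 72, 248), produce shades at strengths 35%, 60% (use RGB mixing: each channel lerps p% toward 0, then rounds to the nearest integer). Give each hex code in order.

35%: (91 − 31.85 = 59.15→59, 72 − 25.2 = 46.8→47, 248 − 86.8 = 161.2→161) → #3b2fa1
60%: (91 − 54.6 = 36.4→36, 72 − 43.2 = 28.8→29, 248 − 148.8 = 99.2→99) → #241d63

#3b2fa1, #241d63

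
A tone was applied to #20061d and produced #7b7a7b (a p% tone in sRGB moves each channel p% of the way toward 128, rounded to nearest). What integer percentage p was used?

95%

#20061d is rgb(32, 6, 29); #7b7a7b is rgb(123, 122, 123).
On the G channel (widest range): 122 ≈ 6 + (p/100)(128 − 6), so p ≈ 100×(122 − 6)/(128 − 6) = 11600/122 = 95.08.
p = 95 reproduces all three channels after rounding.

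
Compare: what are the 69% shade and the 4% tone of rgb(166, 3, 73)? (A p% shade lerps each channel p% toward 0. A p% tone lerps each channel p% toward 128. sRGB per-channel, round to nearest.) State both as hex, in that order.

69% shade:
  R: 166 + 0.69×(0−166) = 166 − 114.54 = 51.46 → 51
  G: 3 + 0.69×(0−3) = 3 − 2.07 = 0.93 → 1
  B: 73 − 50.37 = 22.63 → 23
  → #330117
4% tone:
  R: 166 + 0.04×(128−166) = 166 − 1.52 = 164.48 → 164
  G: 3 + 0.04×(128−3) = 3 + 5 = 8 → 8
  B: 73 + 2.2 = 75.2 → 75
  → #A4084B

#330117, #A4084B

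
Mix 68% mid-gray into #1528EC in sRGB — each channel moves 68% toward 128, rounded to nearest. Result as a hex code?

#5E64A3

#1528EC is rgb(21, 40, 236).
Per channel, c → c + 0.68(128 − c):
  R: 21 + 0.68×(128−21) = 21 + 72.76 = 93.76 → 94
  G: 40 + 0.68×(128−40) = 40 + 59.84 = 99.84 → 100
  B: 236 + 0.68×(128−236) = 236 − 73.44 = 162.56 → 163
rgb(94, 100, 163) = #5E64A3.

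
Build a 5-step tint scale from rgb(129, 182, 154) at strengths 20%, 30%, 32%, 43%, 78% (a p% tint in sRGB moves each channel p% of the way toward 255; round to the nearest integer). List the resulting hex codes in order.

#9AC5AE, #A7CCB8, #A9CDBA, #B7D5C5, #E3EFE9

20%: (129 + 25.2 = 154.2→154, 182 + 14.6 = 196.6→197, 154 + 20.2 = 174.2→174) → #9AC5AE
30%: (129 + 37.8 = 166.8→167, 182 + 21.9 = 203.9→204, 154 + 30.3 = 184.3→184) → #A7CCB8
32%: (129 + 40.32 = 169.32→169, 182 + 23.36 = 205.36→205, 154 + 32.32 = 186.32→186) → #A9CDBA
43%: (129 + 54.18 = 183.18→183, 182 + 31.39 = 213.39→213, 154 + 43.43 = 197.43→197) → #B7D5C5
78%: (129 + 98.28 = 227.28→227, 182 + 56.94 = 238.94→239, 154 + 78.78 = 232.78→233) → #E3EFE9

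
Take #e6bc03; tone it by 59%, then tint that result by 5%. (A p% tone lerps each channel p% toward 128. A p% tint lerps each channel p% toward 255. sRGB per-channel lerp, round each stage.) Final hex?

#e6bc03 is rgb(230, 188, 3).
Lerp each channel 59% toward 128:
  R: 230 − 60.18 = 169.82 → 170
  G: 188 + 0.59×(128−188) = 188 − 35.4 = 152.6 → 153
  B: 3 + 0.59×(128−3) = 3 + 73.75 = 76.75 → 77
After the tone: rgb(170, 153, 77) = #aa994d.
Per channel, c → c + 0.05(255 − c):
  R: 170 + 0.05×(255−170) = 170 + 4.25 = 174.25 → 174
  G: 153 + 5.1 = 158.1 → 158
  B: 77 + 0.05×(255−77) = 77 + 8.9 = 85.9 → 86
rgb(174, 158, 86) = #ae9e56.

#ae9e56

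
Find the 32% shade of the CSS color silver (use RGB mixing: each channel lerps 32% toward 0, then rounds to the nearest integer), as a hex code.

#838383

CSS silver is rgb(192, 192, 192).
A 32% shade moves each channel 32% toward 0:
  R: 192 + 0.32×(0−192) = 192 − 61.44 = 130.56 → 131
  G: 192 + 0.32×(0−192) = 192 − 61.44 = 130.56 → 131
  B: 192 + 0.32×(0−192) = 192 − 61.44 = 130.56 → 131
rgb(131, 131, 131) = #838383.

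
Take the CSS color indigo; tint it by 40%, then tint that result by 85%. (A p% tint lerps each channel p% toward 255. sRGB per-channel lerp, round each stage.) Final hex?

CSS indigo is rgb(75, 0, 130).
Per channel, c → c + 0.4(255 − c):
  R: 75 + 0.4×(255−75) = 75 + 72 = 147 → 147
  G: 0 + 102 = 102 → 102
  B: 130 + 0.4×(255−130) = 130 + 50 = 180 → 180
After the tint: rgb(147, 102, 180) = #9366b4.
Per channel, c → c + 0.85(255 − c):
  R: 147 + 0.85×(255−147) = 147 + 91.8 = 238.8 → 239
  G: 102 + 0.85×(255−102) = 102 + 130.05 = 232.05 → 232
  B: 180 + 63.75 = 243.75 → 244
rgb(239, 232, 244) = #efe8f4.

#efe8f4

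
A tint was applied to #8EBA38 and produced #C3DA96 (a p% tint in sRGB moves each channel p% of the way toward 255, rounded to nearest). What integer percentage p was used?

47%

#8EBA38 is rgb(142, 186, 56); #C3DA96 is rgb(195, 218, 150).
On the B channel (widest range): 150 ≈ 56 + (p/100)(255 − 56), so p ≈ 100×(150 − 56)/(255 − 56) = 9400/199 = 47.24.
p = 47 reproduces all three channels after rounding.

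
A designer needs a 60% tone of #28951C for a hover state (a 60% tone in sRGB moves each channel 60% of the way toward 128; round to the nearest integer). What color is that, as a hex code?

#5D8858

#28951C is rgb(40, 149, 28).
A 60% tone moves each channel 60% toward 128:
  R: 40 + 0.6×(128−40) = 40 + 52.8 = 92.8 → 93
  G: 149 + 0.6×(128−149) = 149 − 12.6 = 136.4 → 136
  B: 28 + 0.6×(128−28) = 28 + 60 = 88 → 88
rgb(93, 136, 88) = #5D8858.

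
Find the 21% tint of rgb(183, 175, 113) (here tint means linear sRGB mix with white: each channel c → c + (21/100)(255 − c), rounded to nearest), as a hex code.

#C6C08F

Lerp each channel 21% toward 255:
  R: 183 + 0.21×(255−183) = 183 + 15.12 = 198.12 → 198
  G: 175 + 0.21×(255−175) = 175 + 16.8 = 191.8 → 192
  B: 113 + 29.82 = 142.82 → 143
rgb(198, 192, 143) = #C6C08F.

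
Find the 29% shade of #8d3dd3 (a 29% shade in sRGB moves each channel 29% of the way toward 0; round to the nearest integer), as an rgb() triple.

#8d3dd3 is rgb(141, 61, 211).
Lerp each channel 29% toward 0:
  R: 141 + 0.29×(0−141) = 141 − 40.89 = 100.11 → 100
  G: 61 + 0.29×(0−61) = 61 − 17.69 = 43.31 → 43
  B: 211 − 61.19 = 149.81 → 150

rgb(100, 43, 150)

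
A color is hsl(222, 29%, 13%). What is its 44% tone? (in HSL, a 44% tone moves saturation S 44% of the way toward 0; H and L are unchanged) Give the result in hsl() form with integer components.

S moves 44% from 29 toward 0: 29 − 12.76 = 16.24 → 16.
H and L are unchanged.

hsl(222, 16%, 13%)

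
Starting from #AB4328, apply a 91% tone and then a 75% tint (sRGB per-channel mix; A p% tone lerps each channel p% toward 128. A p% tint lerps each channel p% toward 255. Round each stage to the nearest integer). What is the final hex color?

#AB4328 is rgb(171, 67, 40).
A 91% tone moves each channel 91% toward 128:
  R: 171 + 0.91×(128−171) = 171 − 39.13 = 131.87 → 132
  G: 67 + 55.51 = 122.51 → 123
  B: 40 + 0.91×(128−40) = 40 + 80.08 = 120.08 → 120
After the tone: rgb(132, 123, 120) = #847B78.
Per channel, c → c + 0.75(255 − c):
  R: 132 + 92.25 = 224.25 → 224
  G: 123 + 0.75×(255−123) = 123 + 99 = 222 → 222
  B: 120 + 101.25 = 221.25 → 221
rgb(224, 222, 221) = #E0DEDD.

#E0DEDD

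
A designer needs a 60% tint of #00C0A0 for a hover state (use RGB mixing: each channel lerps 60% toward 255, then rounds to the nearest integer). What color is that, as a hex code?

#00C0A0 is rgb(0, 192, 160).
Lerp each channel 60% toward 255:
  R: 0 + 0.6×(255−0) = 0 + 153 = 153 → 153
  G: 192 + 0.6×(255−192) = 192 + 37.8 = 229.8 → 230
  B: 160 + 0.6×(255−160) = 160 + 57 = 217 → 217
rgb(153, 230, 217) = #99E6D9.

#99E6D9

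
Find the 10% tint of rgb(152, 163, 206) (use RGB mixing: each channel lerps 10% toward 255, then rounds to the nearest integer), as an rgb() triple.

rgb(162, 172, 211)

Per channel, c → c + 0.1(255 − c):
  R: 152 + 0.1×(255−152) = 152 + 10.3 = 162.3 → 162
  G: 163 + 9.2 = 172.2 → 172
  B: 206 + 0.1×(255−206) = 206 + 4.9 = 210.9 → 211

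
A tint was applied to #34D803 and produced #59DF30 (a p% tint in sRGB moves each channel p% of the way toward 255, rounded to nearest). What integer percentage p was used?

18%

#34D803 is rgb(52, 216, 3); #59DF30 is rgb(89, 223, 48).
On the B channel (widest range): 48 ≈ 3 + (p/100)(255 − 3), so p ≈ 100×(48 − 3)/(255 − 3) = 4500/252 = 17.86.
p = 18 reproduces all three channels after rounding.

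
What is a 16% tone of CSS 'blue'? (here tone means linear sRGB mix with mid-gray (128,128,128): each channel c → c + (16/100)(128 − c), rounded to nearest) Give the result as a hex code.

#1414eb

CSS blue is rgb(0, 0, 255).
A 16% tone moves each channel 16% toward 128:
  R: 0 + 20.48 = 20.48 → 20
  G: 0 + 0.16×(128−0) = 0 + 20.48 = 20.48 → 20
  B: 255 + 0.16×(128−255) = 255 − 20.32 = 234.68 → 235
rgb(20, 20, 235) = #1414eb.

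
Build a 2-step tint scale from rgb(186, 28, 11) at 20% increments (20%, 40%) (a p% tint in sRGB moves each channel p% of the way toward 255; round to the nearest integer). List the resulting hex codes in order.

20%: (186 + 13.8 = 199.8→200, 28 + 45.4 = 73.4→73, 11 + 48.8 = 59.8→60) → #C8493C
40%: (186 + 27.6 = 213.6→214, 28 + 90.8 = 118.8→119, 11 + 97.6 = 108.6→109) → #D6776D

#C8493C, #D6776D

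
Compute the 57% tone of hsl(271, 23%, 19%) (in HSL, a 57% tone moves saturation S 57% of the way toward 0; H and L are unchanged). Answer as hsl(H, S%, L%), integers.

S moves 57% from 23 toward 0: 23 − 13.11 = 9.89 → 10.
H and L are unchanged.

hsl(271, 10%, 19%)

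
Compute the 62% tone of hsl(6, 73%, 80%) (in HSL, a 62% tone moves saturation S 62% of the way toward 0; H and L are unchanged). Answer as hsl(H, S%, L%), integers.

hsl(6, 28%, 80%)

S moves 62% from 73 toward 0: 73 − 45.26 = 27.74 → 28.
H and L are unchanged.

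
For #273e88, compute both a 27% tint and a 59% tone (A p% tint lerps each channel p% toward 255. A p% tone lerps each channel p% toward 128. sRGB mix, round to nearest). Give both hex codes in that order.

#6172a8, #5c6583

#273e88 is rgb(39, 62, 136).
27% tint:
  R: 39 + 0.27×(255−39) = 39 + 58.32 = 97.32 → 97
  G: 62 + 52.11 = 114.11 → 114
  B: 136 + 0.27×(255−136) = 136 + 32.13 = 168.13 → 168
  → #6172a8
59% tone:
  R: 39 + 0.59×(128−39) = 39 + 52.51 = 91.51 → 92
  G: 62 + 38.94 = 100.94 → 101
  B: 136 + 0.59×(128−136) = 136 − 4.72 = 131.28 → 131
  → #5c6583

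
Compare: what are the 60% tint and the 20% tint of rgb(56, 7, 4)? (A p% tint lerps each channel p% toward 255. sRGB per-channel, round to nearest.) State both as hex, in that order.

60% tint:
  R: 56 + 119.4 = 175.4 → 175
  G: 7 + 0.6×(255−7) = 7 + 148.8 = 155.8 → 156
  B: 4 + 150.6 = 154.6 → 155
  → #AF9C9B
20% tint:
  R: 56 + 0.2×(255−56) = 56 + 39.8 = 95.8 → 96
  G: 7 + 49.6 = 56.6 → 57
  B: 4 + 50.2 = 54.2 → 54
  → #603936

#AF9C9B, #603936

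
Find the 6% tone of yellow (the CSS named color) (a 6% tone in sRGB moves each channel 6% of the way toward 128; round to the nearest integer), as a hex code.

#F7F708

CSS yellow is rgb(255, 255, 0).
Lerp each channel 6% toward 128:
  R: 255 − 7.62 = 247.38 → 247
  G: 255 + 0.06×(128−255) = 255 − 7.62 = 247.38 → 247
  B: 0 + 0.06×(128−0) = 0 + 7.68 = 7.68 → 8
rgb(247, 247, 8) = #F7F708.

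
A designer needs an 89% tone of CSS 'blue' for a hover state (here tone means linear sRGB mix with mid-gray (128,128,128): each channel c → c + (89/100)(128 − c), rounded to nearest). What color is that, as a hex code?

#72728E

CSS blue is rgb(0, 0, 255).
Per channel, c → c + 0.89(128 − c):
  R: 0 + 0.89×(128−0) = 0 + 113.92 = 113.92 → 114
  G: 0 + 113.92 = 113.92 → 114
  B: 255 − 113.03 = 141.97 → 142
rgb(114, 114, 142) = #72728E.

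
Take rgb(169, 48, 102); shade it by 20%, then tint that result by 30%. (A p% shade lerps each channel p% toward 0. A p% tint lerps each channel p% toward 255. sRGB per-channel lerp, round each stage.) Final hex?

Per channel, c → c + 0.2(0 − c):
  R: 169 + 0.2×(0−169) = 169 − 33.8 = 135.2 → 135
  G: 48 + 0.2×(0−48) = 48 − 9.6 = 38.4 → 38
  B: 102 + 0.2×(0−102) = 102 − 20.4 = 81.6 → 82
After the shade: rgb(135, 38, 82) = #872652.
A 30% tint moves each channel 30% toward 255:
  R: 135 + 36 = 171 → 171
  G: 38 + 0.3×(255−38) = 38 + 65.1 = 103.1 → 103
  B: 82 + 51.9 = 133.9 → 134
rgb(171, 103, 134) = #AB6786.

#AB6786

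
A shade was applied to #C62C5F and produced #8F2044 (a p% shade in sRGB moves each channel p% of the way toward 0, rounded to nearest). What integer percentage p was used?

28%

#C62C5F is rgb(198, 44, 95); #8F2044 is rgb(143, 32, 68).
On the R channel (widest range): 143 ≈ 198 + (p/100)(0 − 198), so p ≈ 100×(143 − 198)/(0 − 198) = -5500/-198 = 27.78.
p = 28 reproduces all three channels after rounding.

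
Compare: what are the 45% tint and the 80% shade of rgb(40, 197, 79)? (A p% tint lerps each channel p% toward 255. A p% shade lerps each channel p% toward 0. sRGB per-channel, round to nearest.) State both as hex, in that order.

#89DF9E, #082710

45% tint:
  R: 40 + 96.75 = 136.75 → 137
  G: 197 + 0.45×(255−197) = 197 + 26.1 = 223.1 → 223
  B: 79 + 0.45×(255−79) = 79 + 79.2 = 158.2 → 158
  → #89DF9E
80% shade:
  R: 40 − 32 = 8 → 8
  G: 197 + 0.8×(0−197) = 197 − 157.6 = 39.4 → 39
  B: 79 + 0.8×(0−79) = 79 − 63.2 = 15.8 → 16
  → #082710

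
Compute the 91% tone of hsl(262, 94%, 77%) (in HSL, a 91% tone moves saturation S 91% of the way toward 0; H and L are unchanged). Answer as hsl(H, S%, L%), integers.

hsl(262, 8%, 77%)

S moves 91% from 94 toward 0: 94 − 85.54 = 8.46 → 8.
H and L are unchanged.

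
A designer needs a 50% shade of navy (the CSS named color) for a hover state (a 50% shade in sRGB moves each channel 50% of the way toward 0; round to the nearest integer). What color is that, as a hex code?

CSS navy is rgb(0, 0, 128).
Per channel, c → c + 0.5(0 − c):
  R: 0 + 0.5×(0−0) = 0 + 0 = 0 → 0
  G: 0 + 0.5×(0−0) = 0 + 0 = 0 → 0
  B: 128 + 0.5×(0−128) = 128 − 64 = 64 → 64
rgb(0, 0, 64) = #000040.

#000040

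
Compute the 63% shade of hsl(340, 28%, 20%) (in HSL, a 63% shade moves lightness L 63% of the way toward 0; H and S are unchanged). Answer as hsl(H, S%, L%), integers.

hsl(340, 28%, 7%)

L moves 63% from 20 toward 0: 20 − 12.6 = 7.4 → 7.
H and S are unchanged.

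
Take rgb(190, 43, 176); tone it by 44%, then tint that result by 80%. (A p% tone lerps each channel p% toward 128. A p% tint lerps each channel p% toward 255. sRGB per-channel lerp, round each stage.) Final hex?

#EDDCEB

Lerp each channel 44% toward 128:
  R: 190 − 27.28 = 162.72 → 163
  G: 43 + 37.4 = 80.4 → 80
  B: 176 − 21.12 = 154.88 → 155
After the tone: rgb(163, 80, 155) = #A3509B.
An 80% tint moves each channel 80% toward 255:
  R: 163 + 0.8×(255−163) = 163 + 73.6 = 236.6 → 237
  G: 80 + 140 = 220 → 220
  B: 155 + 80 = 235 → 235
rgb(237, 220, 235) = #EDDCEB.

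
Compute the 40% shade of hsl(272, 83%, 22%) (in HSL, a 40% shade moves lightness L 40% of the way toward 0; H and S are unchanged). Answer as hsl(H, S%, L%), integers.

L moves 40% from 22 toward 0: 22 − 8.8 = 13.2 → 13.
H and S are unchanged.

hsl(272, 83%, 13%)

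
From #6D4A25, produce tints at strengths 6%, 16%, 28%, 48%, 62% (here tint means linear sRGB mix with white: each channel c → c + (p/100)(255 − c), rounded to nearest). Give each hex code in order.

#6D4A25 is rgb(109, 74, 37).
6%: (109 + 8.76 = 117.76→118, 74 + 10.86 = 84.86→85, 37 + 13.08 = 50.08→50) → #765532
16%: (109 + 23.36 = 132.36→132, 74 + 28.96 = 102.96→103, 37 + 34.88 = 71.88→72) → #846748
28%: (109 + 40.88 = 149.88→150, 74 + 50.68 = 124.68→125, 37 + 61.04 = 98.04→98) → #967D62
48%: (109 + 70.08 = 179.08→179, 74 + 86.88 = 160.88→161, 37 + 104.64 = 141.64→142) → #B3A18E
62%: (109 + 90.52 = 199.52→200, 74 + 112.22 = 186.22→186, 37 + 135.16 = 172.16→172) → #C8BAAC

#765532, #846748, #967D62, #B3A18E, #C8BAAC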